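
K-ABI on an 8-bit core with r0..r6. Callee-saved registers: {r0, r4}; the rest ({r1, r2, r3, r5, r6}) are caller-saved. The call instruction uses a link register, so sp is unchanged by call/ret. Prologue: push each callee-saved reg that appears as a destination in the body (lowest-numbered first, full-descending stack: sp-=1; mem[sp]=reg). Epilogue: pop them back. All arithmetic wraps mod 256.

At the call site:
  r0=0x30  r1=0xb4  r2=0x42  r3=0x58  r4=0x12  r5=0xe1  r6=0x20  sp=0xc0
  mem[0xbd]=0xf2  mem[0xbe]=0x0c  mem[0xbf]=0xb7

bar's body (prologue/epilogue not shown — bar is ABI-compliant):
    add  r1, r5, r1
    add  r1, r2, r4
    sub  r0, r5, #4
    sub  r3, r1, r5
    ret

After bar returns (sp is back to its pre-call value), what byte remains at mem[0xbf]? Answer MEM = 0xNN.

MEM = 0x30

prologue: push r0 -> mem[0xbf]=0x30, sp=0xbf
body[0] add  r1, r5, r1 -> r1=0x95
body[1] add  r1, r2, r4 -> r1=0x54
body[2] sub  r0, r5, #4 -> r0=0xdd
body[3] sub  r3, r1, r5 -> r3=0x73
epilogue: pop r0=0x30, sp=0xc0
prologue pushed ['r0'] at ['0xbf']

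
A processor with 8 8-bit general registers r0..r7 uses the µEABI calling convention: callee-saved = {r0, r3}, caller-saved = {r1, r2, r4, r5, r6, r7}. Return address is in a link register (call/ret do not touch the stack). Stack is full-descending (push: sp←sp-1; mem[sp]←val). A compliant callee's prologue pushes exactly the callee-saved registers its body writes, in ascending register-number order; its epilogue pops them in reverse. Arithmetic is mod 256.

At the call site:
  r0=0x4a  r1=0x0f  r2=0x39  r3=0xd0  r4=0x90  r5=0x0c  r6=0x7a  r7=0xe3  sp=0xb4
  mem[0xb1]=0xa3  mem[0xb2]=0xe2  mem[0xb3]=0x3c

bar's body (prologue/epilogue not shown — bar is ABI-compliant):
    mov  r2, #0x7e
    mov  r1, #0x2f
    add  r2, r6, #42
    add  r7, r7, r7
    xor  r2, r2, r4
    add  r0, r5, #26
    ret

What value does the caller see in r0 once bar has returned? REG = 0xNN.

prologue: push r0 → mem[0xb3]=0x4a, sp=0xb3
body[0] mov  r2, #0x7e → r2=0x7e
body[1] mov  r1, #0x2f → r1=0x2f
body[2] add  r2, r6, #42 → r2=0xa4
body[3] add  r7, r7, r7 → r7=0xc6
body[4] xor  r2, r2, r4 → r2=0x34
body[5] add  r0, r5, #26 → r0=0x26
epilogue: pop r0=0x4a, sp=0xb4
r0 is callee-saved → restored

REG = 0x4a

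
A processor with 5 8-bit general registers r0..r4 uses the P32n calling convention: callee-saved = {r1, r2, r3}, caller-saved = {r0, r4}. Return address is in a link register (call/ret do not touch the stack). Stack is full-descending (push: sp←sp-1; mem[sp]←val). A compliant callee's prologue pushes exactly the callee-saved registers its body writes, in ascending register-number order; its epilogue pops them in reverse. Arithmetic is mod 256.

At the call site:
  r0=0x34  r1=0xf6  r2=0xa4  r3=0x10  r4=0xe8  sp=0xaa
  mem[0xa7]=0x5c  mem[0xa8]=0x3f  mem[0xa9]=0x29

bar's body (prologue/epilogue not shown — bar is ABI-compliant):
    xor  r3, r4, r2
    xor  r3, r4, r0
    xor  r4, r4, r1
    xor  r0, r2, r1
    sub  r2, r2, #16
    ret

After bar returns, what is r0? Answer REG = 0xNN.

prologue: push r2 → mem[0xa9]=0xa4, sp=0xa9
prologue: push r3 → mem[0xa8]=0x10, sp=0xa8
body[0] xor  r3, r4, r2 → r3=0x4c
body[1] xor  r3, r4, r0 → r3=0xdc
body[2] xor  r4, r4, r1 → r4=0x1e
body[3] xor  r0, r2, r1 → r0=0x52
body[4] sub  r2, r2, #16 → r2=0x94
epilogue: pop r3=0x10, sp=0xa9
epilogue: pop r2=0xa4, sp=0xaa
r0 is caller-saved → body value

REG = 0x52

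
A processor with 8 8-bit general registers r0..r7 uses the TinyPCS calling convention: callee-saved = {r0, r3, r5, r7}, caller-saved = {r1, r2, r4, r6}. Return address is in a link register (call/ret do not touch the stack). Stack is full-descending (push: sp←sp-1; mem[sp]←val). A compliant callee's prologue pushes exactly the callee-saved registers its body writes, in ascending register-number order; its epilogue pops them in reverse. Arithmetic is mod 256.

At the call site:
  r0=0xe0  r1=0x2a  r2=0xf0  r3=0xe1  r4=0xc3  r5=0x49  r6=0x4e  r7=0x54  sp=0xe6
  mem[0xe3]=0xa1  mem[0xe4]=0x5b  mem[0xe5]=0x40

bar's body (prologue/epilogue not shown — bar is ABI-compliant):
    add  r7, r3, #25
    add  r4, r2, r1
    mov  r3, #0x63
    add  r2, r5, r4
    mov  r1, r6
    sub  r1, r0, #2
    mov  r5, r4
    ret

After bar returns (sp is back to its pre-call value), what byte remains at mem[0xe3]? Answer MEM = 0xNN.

MEM = 0x54

prologue: push r3 -> mem[0xe5]=0xe1, sp=0xe5
prologue: push r5 -> mem[0xe4]=0x49, sp=0xe4
prologue: push r7 -> mem[0xe3]=0x54, sp=0xe3
body[0] add  r7, r3, #25 -> r7=0xfa
body[1] add  r4, r2, r1 -> r4=0x1a
body[2] mov  r3, #0x63 -> r3=0x63
body[3] add  r2, r5, r4 -> r2=0x63
body[4] mov  r1, r6 -> r1=0x4e
body[5] sub  r1, r0, #2 -> r1=0xde
body[6] mov  r5, r4 -> r5=0x1a
epilogue: pop r7=0x54, sp=0xe4
epilogue: pop r5=0x49, sp=0xe5
epilogue: pop r3=0xe1, sp=0xe6
prologue pushed ['r3', 'r5', 'r7'] at ['0xe5', '0xe4', '0xe3']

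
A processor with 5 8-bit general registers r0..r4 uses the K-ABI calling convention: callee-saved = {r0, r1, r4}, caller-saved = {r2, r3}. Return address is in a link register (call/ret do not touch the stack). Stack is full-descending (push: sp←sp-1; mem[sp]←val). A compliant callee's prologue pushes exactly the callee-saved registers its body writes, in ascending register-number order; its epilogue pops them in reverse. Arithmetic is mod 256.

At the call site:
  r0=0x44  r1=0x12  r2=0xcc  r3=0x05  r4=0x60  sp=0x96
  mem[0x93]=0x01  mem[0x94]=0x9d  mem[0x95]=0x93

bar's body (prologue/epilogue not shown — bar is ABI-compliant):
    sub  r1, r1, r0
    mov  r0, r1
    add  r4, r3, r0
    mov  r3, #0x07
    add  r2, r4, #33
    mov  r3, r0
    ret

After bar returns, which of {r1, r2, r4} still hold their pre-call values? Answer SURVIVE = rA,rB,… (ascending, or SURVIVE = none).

prologue: push r0 → mem[0x95]=0x44, sp=0x95
prologue: push r1 → mem[0x94]=0x12, sp=0x94
prologue: push r4 → mem[0x93]=0x60, sp=0x93
body[0] sub  r1, r1, r0 → r1=0xce
body[1] mov  r0, r1 → r0=0xce
body[2] add  r4, r3, r0 → r4=0xd3
body[3] mov  r3, #0x07 → r3=0x07
body[4] add  r2, r4, #33 → r2=0xf4
body[5] mov  r3, r0 → r3=0xce
epilogue: pop r4=0x60, sp=0x94
epilogue: pop r1=0x12, sp=0x95
epilogue: pop r0=0x44, sp=0x96
r1: callee-saved, written=True
r2: caller-saved, written=True
r4: callee-saved, written=True

SURVIVE = r1,r4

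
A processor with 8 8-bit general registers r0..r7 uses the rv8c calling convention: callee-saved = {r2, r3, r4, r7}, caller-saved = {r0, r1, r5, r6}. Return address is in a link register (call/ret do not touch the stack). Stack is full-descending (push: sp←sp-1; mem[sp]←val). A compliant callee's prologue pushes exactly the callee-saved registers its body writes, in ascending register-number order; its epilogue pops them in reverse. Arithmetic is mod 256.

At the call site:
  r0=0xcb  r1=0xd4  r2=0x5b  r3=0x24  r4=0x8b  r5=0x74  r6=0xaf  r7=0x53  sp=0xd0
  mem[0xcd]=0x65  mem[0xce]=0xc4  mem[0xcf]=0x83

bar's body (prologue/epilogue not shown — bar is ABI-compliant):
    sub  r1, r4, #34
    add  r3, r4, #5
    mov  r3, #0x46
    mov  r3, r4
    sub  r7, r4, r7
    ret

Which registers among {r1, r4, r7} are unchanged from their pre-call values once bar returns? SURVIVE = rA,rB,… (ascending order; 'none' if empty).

prologue: push r3 → mem[0xcf]=0x24, sp=0xcf
prologue: push r7 → mem[0xce]=0x53, sp=0xce
body[0] sub  r1, r4, #34 → r1=0x69
body[1] add  r3, r4, #5 → r3=0x90
body[2] mov  r3, #0x46 → r3=0x46
body[3] mov  r3, r4 → r3=0x8b
body[4] sub  r7, r4, r7 → r7=0x38
epilogue: pop r7=0x53, sp=0xcf
epilogue: pop r3=0x24, sp=0xd0
r1: caller-saved, written=True
r4: callee-saved, written=False
r7: callee-saved, written=True

SURVIVE = r4,r7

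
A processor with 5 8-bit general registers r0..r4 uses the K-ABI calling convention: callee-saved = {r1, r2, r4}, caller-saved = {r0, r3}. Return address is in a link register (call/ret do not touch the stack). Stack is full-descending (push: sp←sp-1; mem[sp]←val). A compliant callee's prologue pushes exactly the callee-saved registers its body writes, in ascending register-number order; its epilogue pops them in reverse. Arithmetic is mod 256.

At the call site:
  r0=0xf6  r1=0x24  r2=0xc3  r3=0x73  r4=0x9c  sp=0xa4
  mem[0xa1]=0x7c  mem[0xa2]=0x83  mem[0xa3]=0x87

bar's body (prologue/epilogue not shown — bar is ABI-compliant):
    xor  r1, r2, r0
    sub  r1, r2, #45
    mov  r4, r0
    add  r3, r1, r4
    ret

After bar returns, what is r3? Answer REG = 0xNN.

REG = 0x8c

prologue: push r1 -> mem[0xa3]=0x24, sp=0xa3
prologue: push r4 -> mem[0xa2]=0x9c, sp=0xa2
body[0] xor  r1, r2, r0 -> r1=0x35
body[1] sub  r1, r2, #45 -> r1=0x96
body[2] mov  r4, r0 -> r4=0xf6
body[3] add  r3, r1, r4 -> r3=0x8c
epilogue: pop r4=0x9c, sp=0xa3
epilogue: pop r1=0x24, sp=0xa4
r3 is caller-saved -> body value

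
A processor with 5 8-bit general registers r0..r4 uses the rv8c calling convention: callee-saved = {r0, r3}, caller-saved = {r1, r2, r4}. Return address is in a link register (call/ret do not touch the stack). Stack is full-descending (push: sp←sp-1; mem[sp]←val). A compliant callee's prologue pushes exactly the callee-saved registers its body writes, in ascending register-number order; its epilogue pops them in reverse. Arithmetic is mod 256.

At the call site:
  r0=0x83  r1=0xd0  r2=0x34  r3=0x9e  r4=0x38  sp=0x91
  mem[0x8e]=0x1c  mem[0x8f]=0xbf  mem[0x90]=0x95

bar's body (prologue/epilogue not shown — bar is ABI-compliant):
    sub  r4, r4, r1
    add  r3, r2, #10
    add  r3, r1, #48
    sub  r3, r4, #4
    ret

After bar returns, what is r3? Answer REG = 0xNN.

REG = 0x9e

prologue: push r3 -> mem[0x90]=0x9e, sp=0x90
body[0] sub  r4, r4, r1 -> r4=0x68
body[1] add  r3, r2, #10 -> r3=0x3e
body[2] add  r3, r1, #48 -> r3=0x00
body[3] sub  r3, r4, #4 -> r3=0x64
epilogue: pop r3=0x9e, sp=0x91
r3 is callee-saved -> restored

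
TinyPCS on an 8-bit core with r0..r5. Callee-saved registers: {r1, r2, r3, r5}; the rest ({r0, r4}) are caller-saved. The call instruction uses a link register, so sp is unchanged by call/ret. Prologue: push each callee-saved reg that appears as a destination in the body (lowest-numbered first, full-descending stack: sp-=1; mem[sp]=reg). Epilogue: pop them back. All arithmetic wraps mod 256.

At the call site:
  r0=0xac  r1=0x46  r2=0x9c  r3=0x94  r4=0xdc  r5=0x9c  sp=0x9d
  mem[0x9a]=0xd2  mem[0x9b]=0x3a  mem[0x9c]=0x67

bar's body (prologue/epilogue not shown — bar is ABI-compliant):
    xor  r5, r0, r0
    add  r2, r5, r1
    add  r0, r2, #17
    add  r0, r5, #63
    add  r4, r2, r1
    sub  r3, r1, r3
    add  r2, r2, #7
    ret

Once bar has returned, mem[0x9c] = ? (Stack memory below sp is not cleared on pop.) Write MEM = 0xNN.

MEM = 0x9c

prologue: push r2 → mem[0x9c]=0x9c, sp=0x9c
prologue: push r3 → mem[0x9b]=0x94, sp=0x9b
prologue: push r5 → mem[0x9a]=0x9c, sp=0x9a
body[0] xor  r5, r0, r0 → r5=0x00
body[1] add  r2, r5, r1 → r2=0x46
body[2] add  r0, r2, #17 → r0=0x57
body[3] add  r0, r5, #63 → r0=0x3f
body[4] add  r4, r2, r1 → r4=0x8c
body[5] sub  r3, r1, r3 → r3=0xb2
body[6] add  r2, r2, #7 → r2=0x4d
epilogue: pop r5=0x9c, sp=0x9b
epilogue: pop r3=0x94, sp=0x9c
epilogue: pop r2=0x9c, sp=0x9d
prologue pushed ['r2', 'r3', 'r5'] at ['0x9c', '0x9b', '0x9a']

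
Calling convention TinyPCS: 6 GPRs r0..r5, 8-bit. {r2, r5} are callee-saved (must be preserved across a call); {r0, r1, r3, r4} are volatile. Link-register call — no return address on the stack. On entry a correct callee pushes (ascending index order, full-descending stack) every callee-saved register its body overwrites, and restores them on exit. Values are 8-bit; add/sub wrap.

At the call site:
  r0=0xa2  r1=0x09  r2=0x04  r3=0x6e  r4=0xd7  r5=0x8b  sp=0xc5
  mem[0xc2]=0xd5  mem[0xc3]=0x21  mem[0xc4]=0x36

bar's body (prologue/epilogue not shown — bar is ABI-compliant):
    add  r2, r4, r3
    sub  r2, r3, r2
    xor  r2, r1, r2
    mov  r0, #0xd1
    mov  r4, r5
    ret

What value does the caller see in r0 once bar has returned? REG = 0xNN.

REG = 0xd1

prologue: push r2 -> mem[0xc4]=0x04, sp=0xc4
body[0] add  r2, r4, r3 -> r2=0x45
body[1] sub  r2, r3, r2 -> r2=0x29
body[2] xor  r2, r1, r2 -> r2=0x20
body[3] mov  r0, #0xd1 -> r0=0xd1
body[4] mov  r4, r5 -> r4=0x8b
epilogue: pop r2=0x04, sp=0xc5
r0 is caller-saved -> body value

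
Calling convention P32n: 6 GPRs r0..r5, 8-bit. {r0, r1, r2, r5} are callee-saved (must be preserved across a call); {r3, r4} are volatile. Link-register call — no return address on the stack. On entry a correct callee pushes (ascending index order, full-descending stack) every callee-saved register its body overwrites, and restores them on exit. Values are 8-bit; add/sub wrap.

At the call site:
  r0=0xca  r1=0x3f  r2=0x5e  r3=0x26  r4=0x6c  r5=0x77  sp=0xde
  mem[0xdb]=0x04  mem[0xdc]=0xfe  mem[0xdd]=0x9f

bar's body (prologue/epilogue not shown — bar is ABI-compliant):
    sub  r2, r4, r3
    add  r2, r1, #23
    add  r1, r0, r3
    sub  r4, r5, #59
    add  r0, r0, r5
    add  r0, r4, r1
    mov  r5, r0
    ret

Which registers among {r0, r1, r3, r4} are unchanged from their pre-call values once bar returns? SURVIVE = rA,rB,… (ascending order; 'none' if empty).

SURVIVE = r0,r1,r3

prologue: push r0 → mem[0xdd]=0xca, sp=0xdd
prologue: push r1 → mem[0xdc]=0x3f, sp=0xdc
prologue: push r2 → mem[0xdb]=0x5e, sp=0xdb
prologue: push r5 → mem[0xda]=0x77, sp=0xda
body[0] sub  r2, r4, r3 → r2=0x46
body[1] add  r2, r1, #23 → r2=0x56
body[2] add  r1, r0, r3 → r1=0xf0
body[3] sub  r4, r5, #59 → r4=0x3c
body[4] add  r0, r0, r5 → r0=0x41
body[5] add  r0, r4, r1 → r0=0x2c
body[6] mov  r5, r0 → r5=0x2c
epilogue: pop r5=0x77, sp=0xdb
epilogue: pop r2=0x5e, sp=0xdc
epilogue: pop r1=0x3f, sp=0xdd
epilogue: pop r0=0xca, sp=0xde
r0: callee-saved, written=True
r1: callee-saved, written=True
r3: caller-saved, written=False
r4: caller-saved, written=True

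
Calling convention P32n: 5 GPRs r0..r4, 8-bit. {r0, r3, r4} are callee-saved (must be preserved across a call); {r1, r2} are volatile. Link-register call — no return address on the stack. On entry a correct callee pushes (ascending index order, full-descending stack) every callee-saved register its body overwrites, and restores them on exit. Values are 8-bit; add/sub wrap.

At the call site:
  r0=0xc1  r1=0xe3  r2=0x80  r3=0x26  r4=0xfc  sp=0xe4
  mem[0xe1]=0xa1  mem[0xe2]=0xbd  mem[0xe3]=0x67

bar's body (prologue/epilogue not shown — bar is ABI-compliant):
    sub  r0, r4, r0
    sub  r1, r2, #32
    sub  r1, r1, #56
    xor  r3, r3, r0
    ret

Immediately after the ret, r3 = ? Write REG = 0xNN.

prologue: push r0 → mem[0xe3]=0xc1, sp=0xe3
prologue: push r3 → mem[0xe2]=0x26, sp=0xe2
body[0] sub  r0, r4, r0 → r0=0x3b
body[1] sub  r1, r2, #32 → r1=0x60
body[2] sub  r1, r1, #56 → r1=0x28
body[3] xor  r3, r3, r0 → r3=0x1d
epilogue: pop r3=0x26, sp=0xe3
epilogue: pop r0=0xc1, sp=0xe4
r3 is callee-saved → restored

REG = 0x26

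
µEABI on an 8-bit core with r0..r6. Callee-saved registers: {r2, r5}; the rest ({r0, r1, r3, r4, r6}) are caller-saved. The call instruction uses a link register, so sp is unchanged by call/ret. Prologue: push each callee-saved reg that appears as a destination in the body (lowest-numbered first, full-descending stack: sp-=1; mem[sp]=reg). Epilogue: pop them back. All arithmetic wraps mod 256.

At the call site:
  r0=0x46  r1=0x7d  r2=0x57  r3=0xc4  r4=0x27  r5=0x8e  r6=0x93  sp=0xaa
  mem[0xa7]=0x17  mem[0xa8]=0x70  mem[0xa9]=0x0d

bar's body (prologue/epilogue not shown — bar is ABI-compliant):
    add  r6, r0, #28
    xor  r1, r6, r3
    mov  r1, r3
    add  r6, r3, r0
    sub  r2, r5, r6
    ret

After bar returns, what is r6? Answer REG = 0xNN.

prologue: push r2 → mem[0xa9]=0x57, sp=0xa9
body[0] add  r6, r0, #28 → r6=0x62
body[1] xor  r1, r6, r3 → r1=0xa6
body[2] mov  r1, r3 → r1=0xc4
body[3] add  r6, r3, r0 → r6=0x0a
body[4] sub  r2, r5, r6 → r2=0x84
epilogue: pop r2=0x57, sp=0xaa
r6 is caller-saved → body value

REG = 0x0a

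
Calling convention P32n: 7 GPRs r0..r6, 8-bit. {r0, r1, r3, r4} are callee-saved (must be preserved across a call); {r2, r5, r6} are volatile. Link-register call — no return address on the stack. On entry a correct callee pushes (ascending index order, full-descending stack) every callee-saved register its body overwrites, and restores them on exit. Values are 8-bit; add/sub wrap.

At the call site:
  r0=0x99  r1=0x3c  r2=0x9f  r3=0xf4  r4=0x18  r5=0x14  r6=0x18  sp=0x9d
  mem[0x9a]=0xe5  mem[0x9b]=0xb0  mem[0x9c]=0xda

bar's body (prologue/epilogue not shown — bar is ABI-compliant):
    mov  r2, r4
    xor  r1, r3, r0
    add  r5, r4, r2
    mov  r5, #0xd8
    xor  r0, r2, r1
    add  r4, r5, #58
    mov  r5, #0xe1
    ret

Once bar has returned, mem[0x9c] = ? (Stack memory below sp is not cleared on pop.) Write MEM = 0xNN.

prologue: push r0 -> mem[0x9c]=0x99, sp=0x9c
prologue: push r1 -> mem[0x9b]=0x3c, sp=0x9b
prologue: push r4 -> mem[0x9a]=0x18, sp=0x9a
body[0] mov  r2, r4 -> r2=0x18
body[1] xor  r1, r3, r0 -> r1=0x6d
body[2] add  r5, r4, r2 -> r5=0x30
body[3] mov  r5, #0xd8 -> r5=0xd8
body[4] xor  r0, r2, r1 -> r0=0x75
body[5] add  r4, r5, #58 -> r4=0x12
body[6] mov  r5, #0xe1 -> r5=0xe1
epilogue: pop r4=0x18, sp=0x9b
epilogue: pop r1=0x3c, sp=0x9c
epilogue: pop r0=0x99, sp=0x9d
prologue pushed ['r0', 'r1', 'r4'] at ['0x9c', '0x9b', '0x9a']

MEM = 0x99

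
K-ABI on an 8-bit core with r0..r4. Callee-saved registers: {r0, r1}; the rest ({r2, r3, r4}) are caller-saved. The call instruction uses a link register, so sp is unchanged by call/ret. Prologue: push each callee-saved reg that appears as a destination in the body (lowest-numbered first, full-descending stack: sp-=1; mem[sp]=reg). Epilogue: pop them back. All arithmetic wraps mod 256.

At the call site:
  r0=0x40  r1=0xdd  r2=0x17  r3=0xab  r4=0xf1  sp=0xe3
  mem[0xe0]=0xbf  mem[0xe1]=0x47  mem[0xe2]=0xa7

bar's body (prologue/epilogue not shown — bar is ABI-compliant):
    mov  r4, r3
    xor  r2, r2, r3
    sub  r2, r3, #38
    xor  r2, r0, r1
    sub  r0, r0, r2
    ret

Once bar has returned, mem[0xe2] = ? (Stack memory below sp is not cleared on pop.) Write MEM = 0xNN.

MEM = 0x40

prologue: push r0 -> mem[0xe2]=0x40, sp=0xe2
body[0] mov  r4, r3 -> r4=0xab
body[1] xor  r2, r2, r3 -> r2=0xbc
body[2] sub  r2, r3, #38 -> r2=0x85
body[3] xor  r2, r0, r1 -> r2=0x9d
body[4] sub  r0, r0, r2 -> r0=0xa3
epilogue: pop r0=0x40, sp=0xe3
prologue pushed ['r0'] at ['0xe2']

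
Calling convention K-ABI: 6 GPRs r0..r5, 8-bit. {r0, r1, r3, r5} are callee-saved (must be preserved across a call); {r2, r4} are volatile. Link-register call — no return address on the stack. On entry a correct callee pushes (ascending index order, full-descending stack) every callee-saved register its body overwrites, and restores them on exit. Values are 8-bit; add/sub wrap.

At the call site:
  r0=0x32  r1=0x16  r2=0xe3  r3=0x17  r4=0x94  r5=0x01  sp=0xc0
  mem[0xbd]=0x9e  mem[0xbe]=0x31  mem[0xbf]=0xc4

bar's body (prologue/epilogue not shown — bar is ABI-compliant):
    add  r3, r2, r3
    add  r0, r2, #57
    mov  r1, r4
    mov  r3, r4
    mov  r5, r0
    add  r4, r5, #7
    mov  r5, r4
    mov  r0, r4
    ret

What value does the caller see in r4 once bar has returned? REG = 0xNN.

prologue: push r0 → mem[0xbf]=0x32, sp=0xbf
prologue: push r1 → mem[0xbe]=0x16, sp=0xbe
prologue: push r3 → mem[0xbd]=0x17, sp=0xbd
prologue: push r5 → mem[0xbc]=0x01, sp=0xbc
body[0] add  r3, r2, r3 → r3=0xfa
body[1] add  r0, r2, #57 → r0=0x1c
body[2] mov  r1, r4 → r1=0x94
body[3] mov  r3, r4 → r3=0x94
body[4] mov  r5, r0 → r5=0x1c
body[5] add  r4, r5, #7 → r4=0x23
body[6] mov  r5, r4 → r5=0x23
body[7] mov  r0, r4 → r0=0x23
epilogue: pop r5=0x01, sp=0xbd
epilogue: pop r3=0x17, sp=0xbe
epilogue: pop r1=0x16, sp=0xbf
epilogue: pop r0=0x32, sp=0xc0
r4 is caller-saved → body value

REG = 0x23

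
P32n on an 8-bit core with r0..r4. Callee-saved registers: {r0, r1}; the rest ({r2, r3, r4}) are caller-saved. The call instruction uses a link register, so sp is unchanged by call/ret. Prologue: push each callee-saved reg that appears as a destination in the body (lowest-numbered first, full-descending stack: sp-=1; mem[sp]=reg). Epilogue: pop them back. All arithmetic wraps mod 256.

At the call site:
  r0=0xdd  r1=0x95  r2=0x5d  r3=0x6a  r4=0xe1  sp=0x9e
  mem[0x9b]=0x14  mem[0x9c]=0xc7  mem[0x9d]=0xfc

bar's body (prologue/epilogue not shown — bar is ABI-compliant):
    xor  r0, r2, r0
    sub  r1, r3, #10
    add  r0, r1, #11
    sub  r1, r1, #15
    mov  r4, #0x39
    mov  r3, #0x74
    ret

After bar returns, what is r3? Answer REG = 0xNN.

prologue: push r0 -> mem[0x9d]=0xdd, sp=0x9d
prologue: push r1 -> mem[0x9c]=0x95, sp=0x9c
body[0] xor  r0, r2, r0 -> r0=0x80
body[1] sub  r1, r3, #10 -> r1=0x60
body[2] add  r0, r1, #11 -> r0=0x6b
body[3] sub  r1, r1, #15 -> r1=0x51
body[4] mov  r4, #0x39 -> r4=0x39
body[5] mov  r3, #0x74 -> r3=0x74
epilogue: pop r1=0x95, sp=0x9d
epilogue: pop r0=0xdd, sp=0x9e
r3 is caller-saved -> body value

REG = 0x74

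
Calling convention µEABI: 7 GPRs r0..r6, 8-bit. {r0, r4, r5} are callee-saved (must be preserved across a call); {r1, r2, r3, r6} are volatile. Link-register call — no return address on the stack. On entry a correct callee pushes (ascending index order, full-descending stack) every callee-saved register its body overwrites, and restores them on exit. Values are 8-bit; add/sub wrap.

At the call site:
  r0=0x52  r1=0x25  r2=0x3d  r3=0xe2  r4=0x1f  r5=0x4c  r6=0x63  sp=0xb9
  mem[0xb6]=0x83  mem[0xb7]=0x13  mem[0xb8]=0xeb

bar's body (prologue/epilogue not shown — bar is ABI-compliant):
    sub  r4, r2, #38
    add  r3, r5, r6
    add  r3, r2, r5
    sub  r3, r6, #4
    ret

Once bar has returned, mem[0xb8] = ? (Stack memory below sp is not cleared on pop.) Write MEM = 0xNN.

MEM = 0x1f

prologue: push r4 → mem[0xb8]=0x1f, sp=0xb8
body[0] sub  r4, r2, #38 → r4=0x17
body[1] add  r3, r5, r6 → r3=0xaf
body[2] add  r3, r2, r5 → r3=0x89
body[3] sub  r3, r6, #4 → r3=0x5f
epilogue: pop r4=0x1f, sp=0xb9
prologue pushed ['r4'] at ['0xb8']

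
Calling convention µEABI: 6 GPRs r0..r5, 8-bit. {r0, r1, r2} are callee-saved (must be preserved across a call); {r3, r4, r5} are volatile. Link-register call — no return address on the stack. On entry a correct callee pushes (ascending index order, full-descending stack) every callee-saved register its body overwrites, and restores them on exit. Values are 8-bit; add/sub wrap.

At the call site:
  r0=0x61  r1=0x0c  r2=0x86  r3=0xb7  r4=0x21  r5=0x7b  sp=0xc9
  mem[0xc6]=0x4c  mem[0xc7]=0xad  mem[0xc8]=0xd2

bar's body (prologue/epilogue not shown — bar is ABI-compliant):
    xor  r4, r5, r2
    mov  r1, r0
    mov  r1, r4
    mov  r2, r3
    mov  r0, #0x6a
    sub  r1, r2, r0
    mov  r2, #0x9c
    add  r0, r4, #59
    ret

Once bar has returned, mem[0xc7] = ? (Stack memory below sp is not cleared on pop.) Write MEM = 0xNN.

MEM = 0x0c

prologue: push r0 → mem[0xc8]=0x61, sp=0xc8
prologue: push r1 → mem[0xc7]=0x0c, sp=0xc7
prologue: push r2 → mem[0xc6]=0x86, sp=0xc6
body[0] xor  r4, r5, r2 → r4=0xfd
body[1] mov  r1, r0 → r1=0x61
body[2] mov  r1, r4 → r1=0xfd
body[3] mov  r2, r3 → r2=0xb7
body[4] mov  r0, #0x6a → r0=0x6a
body[5] sub  r1, r2, r0 → r1=0x4d
body[6] mov  r2, #0x9c → r2=0x9c
body[7] add  r0, r4, #59 → r0=0x38
epilogue: pop r2=0x86, sp=0xc7
epilogue: pop r1=0x0c, sp=0xc8
epilogue: pop r0=0x61, sp=0xc9
prologue pushed ['r0', 'r1', 'r2'] at ['0xc8', '0xc7', '0xc6']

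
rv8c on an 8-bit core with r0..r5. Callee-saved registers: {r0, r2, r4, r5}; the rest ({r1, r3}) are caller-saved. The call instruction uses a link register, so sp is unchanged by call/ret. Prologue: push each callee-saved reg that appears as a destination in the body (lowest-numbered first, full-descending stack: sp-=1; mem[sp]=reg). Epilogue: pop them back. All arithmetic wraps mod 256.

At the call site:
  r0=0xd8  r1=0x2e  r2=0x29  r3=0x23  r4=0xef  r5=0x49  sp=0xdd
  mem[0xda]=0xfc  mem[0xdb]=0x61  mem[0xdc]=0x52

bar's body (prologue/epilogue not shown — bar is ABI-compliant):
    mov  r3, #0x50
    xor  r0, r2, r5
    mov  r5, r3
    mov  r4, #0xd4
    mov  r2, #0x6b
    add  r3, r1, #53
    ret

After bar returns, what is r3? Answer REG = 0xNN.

REG = 0x63

prologue: push r0 → mem[0xdc]=0xd8, sp=0xdc
prologue: push r2 → mem[0xdb]=0x29, sp=0xdb
prologue: push r4 → mem[0xda]=0xef, sp=0xda
prologue: push r5 → mem[0xd9]=0x49, sp=0xd9
body[0] mov  r3, #0x50 → r3=0x50
body[1] xor  r0, r2, r5 → r0=0x60
body[2] mov  r5, r3 → r5=0x50
body[3] mov  r4, #0xd4 → r4=0xd4
body[4] mov  r2, #0x6b → r2=0x6b
body[5] add  r3, r1, #53 → r3=0x63
epilogue: pop r5=0x49, sp=0xda
epilogue: pop r4=0xef, sp=0xdb
epilogue: pop r2=0x29, sp=0xdc
epilogue: pop r0=0xd8, sp=0xdd
r3 is caller-saved → body value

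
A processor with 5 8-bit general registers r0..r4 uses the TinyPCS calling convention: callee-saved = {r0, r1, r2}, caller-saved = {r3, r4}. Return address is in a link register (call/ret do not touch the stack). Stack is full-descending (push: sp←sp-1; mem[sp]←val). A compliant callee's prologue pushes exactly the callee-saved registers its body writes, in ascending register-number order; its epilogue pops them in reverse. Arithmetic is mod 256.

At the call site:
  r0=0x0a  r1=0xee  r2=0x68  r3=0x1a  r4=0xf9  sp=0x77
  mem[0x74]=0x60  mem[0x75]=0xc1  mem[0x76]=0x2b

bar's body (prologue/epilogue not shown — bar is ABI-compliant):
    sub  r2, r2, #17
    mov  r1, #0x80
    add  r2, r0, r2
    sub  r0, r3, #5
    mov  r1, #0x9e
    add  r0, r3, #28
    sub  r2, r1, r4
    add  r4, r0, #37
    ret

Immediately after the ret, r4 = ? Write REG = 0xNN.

REG = 0x5b

prologue: push r0 → mem[0x76]=0x0a, sp=0x76
prologue: push r1 → mem[0x75]=0xee, sp=0x75
prologue: push r2 → mem[0x74]=0x68, sp=0x74
body[0] sub  r2, r2, #17 → r2=0x57
body[1] mov  r1, #0x80 → r1=0x80
body[2] add  r2, r0, r2 → r2=0x61
body[3] sub  r0, r3, #5 → r0=0x15
body[4] mov  r1, #0x9e → r1=0x9e
body[5] add  r0, r3, #28 → r0=0x36
body[6] sub  r2, r1, r4 → r2=0xa5
body[7] add  r4, r0, #37 → r4=0x5b
epilogue: pop r2=0x68, sp=0x75
epilogue: pop r1=0xee, sp=0x76
epilogue: pop r0=0x0a, sp=0x77
r4 is caller-saved → body value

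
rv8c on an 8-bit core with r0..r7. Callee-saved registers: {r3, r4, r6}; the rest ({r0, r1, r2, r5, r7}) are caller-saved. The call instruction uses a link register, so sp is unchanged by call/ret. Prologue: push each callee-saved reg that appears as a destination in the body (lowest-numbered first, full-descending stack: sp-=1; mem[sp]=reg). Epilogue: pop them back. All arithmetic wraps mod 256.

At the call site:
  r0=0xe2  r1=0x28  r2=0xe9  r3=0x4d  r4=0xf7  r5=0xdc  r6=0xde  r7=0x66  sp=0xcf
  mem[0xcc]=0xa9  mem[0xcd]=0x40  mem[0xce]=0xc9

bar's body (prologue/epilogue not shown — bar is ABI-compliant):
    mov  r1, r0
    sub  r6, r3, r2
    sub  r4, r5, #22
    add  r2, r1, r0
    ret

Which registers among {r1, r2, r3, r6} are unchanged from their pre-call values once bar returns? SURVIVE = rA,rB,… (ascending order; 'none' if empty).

SURVIVE = r3,r6

prologue: push r4 -> mem[0xce]=0xf7, sp=0xce
prologue: push r6 -> mem[0xcd]=0xde, sp=0xcd
body[0] mov  r1, r0 -> r1=0xe2
body[1] sub  r6, r3, r2 -> r6=0x64
body[2] sub  r4, r5, #22 -> r4=0xc6
body[3] add  r2, r1, r0 -> r2=0xc4
epilogue: pop r6=0xde, sp=0xce
epilogue: pop r4=0xf7, sp=0xcf
r1: caller-saved, written=True
r2: caller-saved, written=True
r3: callee-saved, written=False
r6: callee-saved, written=True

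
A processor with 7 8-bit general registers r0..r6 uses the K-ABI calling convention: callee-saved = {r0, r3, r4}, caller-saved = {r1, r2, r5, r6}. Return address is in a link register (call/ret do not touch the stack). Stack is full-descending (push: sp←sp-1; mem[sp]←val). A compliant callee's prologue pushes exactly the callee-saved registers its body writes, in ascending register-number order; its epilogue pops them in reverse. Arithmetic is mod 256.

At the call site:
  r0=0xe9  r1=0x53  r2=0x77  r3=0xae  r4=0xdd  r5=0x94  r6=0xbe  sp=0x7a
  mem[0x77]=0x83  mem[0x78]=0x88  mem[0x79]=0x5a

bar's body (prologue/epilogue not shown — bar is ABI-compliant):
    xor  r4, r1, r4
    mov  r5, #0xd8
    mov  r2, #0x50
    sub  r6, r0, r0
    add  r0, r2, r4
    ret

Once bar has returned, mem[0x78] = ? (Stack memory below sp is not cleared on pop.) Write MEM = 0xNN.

MEM = 0xdd

prologue: push r0 -> mem[0x79]=0xe9, sp=0x79
prologue: push r4 -> mem[0x78]=0xdd, sp=0x78
body[0] xor  r4, r1, r4 -> r4=0x8e
body[1] mov  r5, #0xd8 -> r5=0xd8
body[2] mov  r2, #0x50 -> r2=0x50
body[3] sub  r6, r0, r0 -> r6=0x00
body[4] add  r0, r2, r4 -> r0=0xde
epilogue: pop r4=0xdd, sp=0x79
epilogue: pop r0=0xe9, sp=0x7a
prologue pushed ['r0', 'r4'] at ['0x79', '0x78']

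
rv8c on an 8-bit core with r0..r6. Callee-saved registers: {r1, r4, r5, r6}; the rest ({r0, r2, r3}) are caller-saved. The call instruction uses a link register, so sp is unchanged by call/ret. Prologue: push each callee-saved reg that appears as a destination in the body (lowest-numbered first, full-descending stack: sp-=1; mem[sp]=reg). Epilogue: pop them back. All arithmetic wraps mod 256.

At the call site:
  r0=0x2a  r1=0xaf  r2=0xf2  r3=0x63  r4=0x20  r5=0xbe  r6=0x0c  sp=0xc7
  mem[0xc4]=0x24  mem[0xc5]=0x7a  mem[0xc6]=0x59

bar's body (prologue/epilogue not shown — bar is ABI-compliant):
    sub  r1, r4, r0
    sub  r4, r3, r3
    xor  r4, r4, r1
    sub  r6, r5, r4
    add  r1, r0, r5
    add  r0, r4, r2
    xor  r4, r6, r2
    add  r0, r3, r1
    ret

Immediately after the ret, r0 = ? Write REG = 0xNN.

REG = 0x4b

prologue: push r1 → mem[0xc6]=0xaf, sp=0xc6
prologue: push r4 → mem[0xc5]=0x20, sp=0xc5
prologue: push r6 → mem[0xc4]=0x0c, sp=0xc4
body[0] sub  r1, r4, r0 → r1=0xf6
body[1] sub  r4, r3, r3 → r4=0x00
body[2] xor  r4, r4, r1 → r4=0xf6
body[3] sub  r6, r5, r4 → r6=0xc8
body[4] add  r1, r0, r5 → r1=0xe8
body[5] add  r0, r4, r2 → r0=0xe8
body[6] xor  r4, r6, r2 → r4=0x3a
body[7] add  r0, r3, r1 → r0=0x4b
epilogue: pop r6=0x0c, sp=0xc5
epilogue: pop r4=0x20, sp=0xc6
epilogue: pop r1=0xaf, sp=0xc7
r0 is caller-saved → body value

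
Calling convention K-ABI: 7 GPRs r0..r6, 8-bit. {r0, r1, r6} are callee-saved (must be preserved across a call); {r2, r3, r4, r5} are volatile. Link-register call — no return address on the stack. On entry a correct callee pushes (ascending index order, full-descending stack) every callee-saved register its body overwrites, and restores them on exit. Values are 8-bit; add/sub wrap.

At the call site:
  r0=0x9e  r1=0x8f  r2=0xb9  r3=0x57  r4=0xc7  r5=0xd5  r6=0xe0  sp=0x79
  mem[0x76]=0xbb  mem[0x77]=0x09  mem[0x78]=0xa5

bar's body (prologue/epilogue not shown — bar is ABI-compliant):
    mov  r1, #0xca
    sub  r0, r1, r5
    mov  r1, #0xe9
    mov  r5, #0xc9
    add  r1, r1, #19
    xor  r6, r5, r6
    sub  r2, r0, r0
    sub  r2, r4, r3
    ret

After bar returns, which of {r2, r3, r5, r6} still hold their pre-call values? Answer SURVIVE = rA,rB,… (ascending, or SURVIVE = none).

prologue: push r0 -> mem[0x78]=0x9e, sp=0x78
prologue: push r1 -> mem[0x77]=0x8f, sp=0x77
prologue: push r6 -> mem[0x76]=0xe0, sp=0x76
body[0] mov  r1, #0xca -> r1=0xca
body[1] sub  r0, r1, r5 -> r0=0xf5
body[2] mov  r1, #0xe9 -> r1=0xe9
body[3] mov  r5, #0xc9 -> r5=0xc9
body[4] add  r1, r1, #19 -> r1=0xfc
body[5] xor  r6, r5, r6 -> r6=0x29
body[6] sub  r2, r0, r0 -> r2=0x00
body[7] sub  r2, r4, r3 -> r2=0x70
epilogue: pop r6=0xe0, sp=0x77
epilogue: pop r1=0x8f, sp=0x78
epilogue: pop r0=0x9e, sp=0x79
r2: caller-saved, written=True
r3: caller-saved, written=False
r5: caller-saved, written=True
r6: callee-saved, written=True

SURVIVE = r3,r6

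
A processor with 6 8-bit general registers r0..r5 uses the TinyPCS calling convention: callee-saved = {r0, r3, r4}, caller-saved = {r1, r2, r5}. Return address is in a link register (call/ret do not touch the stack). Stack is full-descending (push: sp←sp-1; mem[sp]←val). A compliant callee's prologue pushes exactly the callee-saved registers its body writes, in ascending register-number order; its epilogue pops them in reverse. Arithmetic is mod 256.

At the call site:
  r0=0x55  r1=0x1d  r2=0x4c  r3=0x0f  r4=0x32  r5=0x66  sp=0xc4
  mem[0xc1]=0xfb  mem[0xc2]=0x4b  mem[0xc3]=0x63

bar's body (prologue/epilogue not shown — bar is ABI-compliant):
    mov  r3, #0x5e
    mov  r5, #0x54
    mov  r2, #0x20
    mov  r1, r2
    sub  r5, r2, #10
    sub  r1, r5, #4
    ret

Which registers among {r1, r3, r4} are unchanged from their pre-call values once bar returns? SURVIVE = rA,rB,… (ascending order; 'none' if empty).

prologue: push r3 → mem[0xc3]=0x0f, sp=0xc3
body[0] mov  r3, #0x5e → r3=0x5e
body[1] mov  r5, #0x54 → r5=0x54
body[2] mov  r2, #0x20 → r2=0x20
body[3] mov  r1, r2 → r1=0x20
body[4] sub  r5, r2, #10 → r5=0x16
body[5] sub  r1, r5, #4 → r1=0x12
epilogue: pop r3=0x0f, sp=0xc4
r1: caller-saved, written=True
r3: callee-saved, written=True
r4: callee-saved, written=False

SURVIVE = r3,r4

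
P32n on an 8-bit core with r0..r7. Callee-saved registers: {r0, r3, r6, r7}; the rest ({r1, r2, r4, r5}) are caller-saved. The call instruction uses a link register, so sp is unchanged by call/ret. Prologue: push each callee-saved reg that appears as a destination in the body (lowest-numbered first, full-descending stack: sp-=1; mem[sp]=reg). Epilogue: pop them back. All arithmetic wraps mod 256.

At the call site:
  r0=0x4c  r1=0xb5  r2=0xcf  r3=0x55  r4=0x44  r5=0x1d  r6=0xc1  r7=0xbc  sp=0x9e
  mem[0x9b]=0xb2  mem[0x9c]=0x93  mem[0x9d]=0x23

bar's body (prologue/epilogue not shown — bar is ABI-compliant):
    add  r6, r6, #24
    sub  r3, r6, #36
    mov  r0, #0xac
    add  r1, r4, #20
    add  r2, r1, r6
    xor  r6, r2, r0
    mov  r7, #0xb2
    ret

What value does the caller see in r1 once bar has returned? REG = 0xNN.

REG = 0x58

prologue: push r0 → mem[0x9d]=0x4c, sp=0x9d
prologue: push r3 → mem[0x9c]=0x55, sp=0x9c
prologue: push r6 → mem[0x9b]=0xc1, sp=0x9b
prologue: push r7 → mem[0x9a]=0xbc, sp=0x9a
body[0] add  r6, r6, #24 → r6=0xd9
body[1] sub  r3, r6, #36 → r3=0xb5
body[2] mov  r0, #0xac → r0=0xac
body[3] add  r1, r4, #20 → r1=0x58
body[4] add  r2, r1, r6 → r2=0x31
body[5] xor  r6, r2, r0 → r6=0x9d
body[6] mov  r7, #0xb2 → r7=0xb2
epilogue: pop r7=0xbc, sp=0x9b
epilogue: pop r6=0xc1, sp=0x9c
epilogue: pop r3=0x55, sp=0x9d
epilogue: pop r0=0x4c, sp=0x9e
r1 is caller-saved → body value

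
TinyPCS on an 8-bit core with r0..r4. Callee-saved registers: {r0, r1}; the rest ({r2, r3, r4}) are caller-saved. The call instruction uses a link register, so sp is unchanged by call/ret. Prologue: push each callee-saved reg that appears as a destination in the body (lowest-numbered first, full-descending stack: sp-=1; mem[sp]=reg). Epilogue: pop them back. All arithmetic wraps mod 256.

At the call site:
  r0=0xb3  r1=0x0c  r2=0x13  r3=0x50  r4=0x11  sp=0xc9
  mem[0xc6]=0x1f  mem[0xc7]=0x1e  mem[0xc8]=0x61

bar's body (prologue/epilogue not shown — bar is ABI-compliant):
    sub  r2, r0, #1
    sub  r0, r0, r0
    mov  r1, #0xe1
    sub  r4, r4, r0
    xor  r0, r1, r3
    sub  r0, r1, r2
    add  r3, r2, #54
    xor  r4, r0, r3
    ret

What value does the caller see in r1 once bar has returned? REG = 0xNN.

prologue: push r0 -> mem[0xc8]=0xb3, sp=0xc8
prologue: push r1 -> mem[0xc7]=0x0c, sp=0xc7
body[0] sub  r2, r0, #1 -> r2=0xb2
body[1] sub  r0, r0, r0 -> r0=0x00
body[2] mov  r1, #0xe1 -> r1=0xe1
body[3] sub  r4, r4, r0 -> r4=0x11
body[4] xor  r0, r1, r3 -> r0=0xb1
body[5] sub  r0, r1, r2 -> r0=0x2f
body[6] add  r3, r2, #54 -> r3=0xe8
body[7] xor  r4, r0, r3 -> r4=0xc7
epilogue: pop r1=0x0c, sp=0xc8
epilogue: pop r0=0xb3, sp=0xc9
r1 is callee-saved -> restored

REG = 0x0c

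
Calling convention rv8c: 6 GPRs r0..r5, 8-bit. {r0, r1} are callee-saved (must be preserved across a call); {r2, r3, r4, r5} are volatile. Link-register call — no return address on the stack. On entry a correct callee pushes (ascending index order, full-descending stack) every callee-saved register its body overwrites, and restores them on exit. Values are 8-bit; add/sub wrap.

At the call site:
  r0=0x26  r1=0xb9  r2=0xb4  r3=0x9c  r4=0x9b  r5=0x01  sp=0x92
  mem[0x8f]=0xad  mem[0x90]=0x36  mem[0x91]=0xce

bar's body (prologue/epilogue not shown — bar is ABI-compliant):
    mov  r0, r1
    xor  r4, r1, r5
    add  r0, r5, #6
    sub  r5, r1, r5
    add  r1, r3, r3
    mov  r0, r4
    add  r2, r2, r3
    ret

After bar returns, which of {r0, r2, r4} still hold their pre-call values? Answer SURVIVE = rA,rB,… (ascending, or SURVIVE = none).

SURVIVE = r0

prologue: push r0 -> mem[0x91]=0x26, sp=0x91
prologue: push r1 -> mem[0x90]=0xb9, sp=0x90
body[0] mov  r0, r1 -> r0=0xb9
body[1] xor  r4, r1, r5 -> r4=0xb8
body[2] add  r0, r5, #6 -> r0=0x07
body[3] sub  r5, r1, r5 -> r5=0xb8
body[4] add  r1, r3, r3 -> r1=0x38
body[5] mov  r0, r4 -> r0=0xb8
body[6] add  r2, r2, r3 -> r2=0x50
epilogue: pop r1=0xb9, sp=0x91
epilogue: pop r0=0x26, sp=0x92
r0: callee-saved, written=True
r2: caller-saved, written=True
r4: caller-saved, written=True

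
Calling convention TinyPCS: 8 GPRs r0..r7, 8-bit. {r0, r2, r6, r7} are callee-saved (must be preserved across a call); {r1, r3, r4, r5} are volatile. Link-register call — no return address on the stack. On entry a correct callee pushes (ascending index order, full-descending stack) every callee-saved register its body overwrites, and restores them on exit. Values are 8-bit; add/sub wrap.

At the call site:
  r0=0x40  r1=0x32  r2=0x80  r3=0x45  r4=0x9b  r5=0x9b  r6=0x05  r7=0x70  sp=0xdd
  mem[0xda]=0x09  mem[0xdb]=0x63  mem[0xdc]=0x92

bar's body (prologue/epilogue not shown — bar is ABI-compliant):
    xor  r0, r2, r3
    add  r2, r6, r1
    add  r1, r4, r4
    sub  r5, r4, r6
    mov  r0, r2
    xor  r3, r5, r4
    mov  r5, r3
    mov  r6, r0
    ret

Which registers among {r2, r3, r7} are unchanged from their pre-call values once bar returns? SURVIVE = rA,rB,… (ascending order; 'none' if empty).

prologue: push r0 -> mem[0xdc]=0x40, sp=0xdc
prologue: push r2 -> mem[0xdb]=0x80, sp=0xdb
prologue: push r6 -> mem[0xda]=0x05, sp=0xda
body[0] xor  r0, r2, r3 -> r0=0xc5
body[1] add  r2, r6, r1 -> r2=0x37
body[2] add  r1, r4, r4 -> r1=0x36
body[3] sub  r5, r4, r6 -> r5=0x96
body[4] mov  r0, r2 -> r0=0x37
body[5] xor  r3, r5, r4 -> r3=0x0d
body[6] mov  r5, r3 -> r5=0x0d
body[7] mov  r6, r0 -> r6=0x37
epilogue: pop r6=0x05, sp=0xdb
epilogue: pop r2=0x80, sp=0xdc
epilogue: pop r0=0x40, sp=0xdd
r2: callee-saved, written=True
r3: caller-saved, written=True
r7: callee-saved, written=False

SURVIVE = r2,r7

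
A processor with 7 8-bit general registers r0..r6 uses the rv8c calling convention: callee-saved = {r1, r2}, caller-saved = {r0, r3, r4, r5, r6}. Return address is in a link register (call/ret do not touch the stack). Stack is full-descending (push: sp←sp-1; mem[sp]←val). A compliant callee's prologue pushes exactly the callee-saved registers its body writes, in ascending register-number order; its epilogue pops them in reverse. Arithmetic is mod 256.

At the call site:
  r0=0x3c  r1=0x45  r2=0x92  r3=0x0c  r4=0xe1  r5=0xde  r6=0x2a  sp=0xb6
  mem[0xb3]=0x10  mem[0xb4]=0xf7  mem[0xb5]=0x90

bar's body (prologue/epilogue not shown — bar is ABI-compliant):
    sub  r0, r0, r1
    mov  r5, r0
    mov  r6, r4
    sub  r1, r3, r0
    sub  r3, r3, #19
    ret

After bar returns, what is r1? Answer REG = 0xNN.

prologue: push r1 → mem[0xb5]=0x45, sp=0xb5
body[0] sub  r0, r0, r1 → r0=0xf7
body[1] mov  r5, r0 → r5=0xf7
body[2] mov  r6, r4 → r6=0xe1
body[3] sub  r1, r3, r0 → r1=0x15
body[4] sub  r3, r3, #19 → r3=0xf9
epilogue: pop r1=0x45, sp=0xb6
r1 is callee-saved → restored

REG = 0x45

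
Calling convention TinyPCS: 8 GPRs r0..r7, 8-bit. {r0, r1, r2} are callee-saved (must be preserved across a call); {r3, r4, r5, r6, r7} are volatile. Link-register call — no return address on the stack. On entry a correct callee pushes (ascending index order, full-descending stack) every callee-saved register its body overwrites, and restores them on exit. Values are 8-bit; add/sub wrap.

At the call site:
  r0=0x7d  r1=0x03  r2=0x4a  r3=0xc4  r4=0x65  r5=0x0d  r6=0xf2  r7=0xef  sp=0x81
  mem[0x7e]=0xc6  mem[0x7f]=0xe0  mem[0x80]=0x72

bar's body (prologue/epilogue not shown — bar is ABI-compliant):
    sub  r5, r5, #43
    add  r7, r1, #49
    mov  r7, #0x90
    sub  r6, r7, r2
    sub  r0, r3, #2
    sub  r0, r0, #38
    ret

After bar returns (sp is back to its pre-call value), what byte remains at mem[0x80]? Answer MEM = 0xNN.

prologue: push r0 -> mem[0x80]=0x7d, sp=0x80
body[0] sub  r5, r5, #43 -> r5=0xe2
body[1] add  r7, r1, #49 -> r7=0x34
body[2] mov  r7, #0x90 -> r7=0x90
body[3] sub  r6, r7, r2 -> r6=0x46
body[4] sub  r0, r3, #2 -> r0=0xc2
body[5] sub  r0, r0, #38 -> r0=0x9c
epilogue: pop r0=0x7d, sp=0x81
prologue pushed ['r0'] at ['0x80']

MEM = 0x7d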